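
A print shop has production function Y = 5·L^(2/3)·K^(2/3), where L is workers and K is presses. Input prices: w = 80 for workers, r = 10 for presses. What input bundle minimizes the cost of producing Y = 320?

L* = 8, K* = 64

Cost minimization requires the marginal rate of technical substitution to equal the input-price ratio: MP_L/MP_K = w/r.
Here MP_L/MP_K = (2/3)·(K/L)/(2/3) = (K/L). Setting this equal to 80/10 = 8 gives K = 8L.
Substituting into Y = 320: 5·L^(2/3)·(8L)^(2/3) = 320.
Solving, L = 8 and K = 64.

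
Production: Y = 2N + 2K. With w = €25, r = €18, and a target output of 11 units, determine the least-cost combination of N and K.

The inputs are perfect substitutes, so the firm uses whichever has the lower cost per unit of output.
Cost per unit of output via N is w/2 = 12.5; via K it is r/2 = 9. K is cheaper.
Producing Y = 11 with K alone: N = 0, K = 5.5.

N* = 0, K* = 5.5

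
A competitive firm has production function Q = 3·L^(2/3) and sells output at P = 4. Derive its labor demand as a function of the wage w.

L(w) = 512/w³

MP_L = (2/3)·3·L^(-1/3) = 2·L^(-1/3).
Setting P·MP_L = w: 8·L^(-1/3) = w.
Solving for L: L^(-1/3) = w/8, so L = (8/w)^(3).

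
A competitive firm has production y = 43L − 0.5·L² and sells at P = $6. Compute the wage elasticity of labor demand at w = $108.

ε = -0.72

From P·MP_L = w with MP_L = 43 − L, labor demand is L(w) = 43 − w/6.
dL/dw = −1/(6) = -1/6.
At w = 108, L = 25, so ε = (dL/dw)·(w/L) = (-1/6)·(108/25) = -0.72.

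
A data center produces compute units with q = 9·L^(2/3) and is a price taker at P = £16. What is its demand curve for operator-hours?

L(w) = 884736/w³

MP_L = (2/3)·9·L^(-1/3) = 6·L^(-1/3).
Setting P·MP_L = w: 96·L^(-1/3) = w.
Solving for L: L^(-1/3) = w/96, so L = (96/w)^(3).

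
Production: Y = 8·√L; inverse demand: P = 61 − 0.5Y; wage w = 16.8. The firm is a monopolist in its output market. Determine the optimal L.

L* = 25

Marginal revenue from the inverse demand is MR = 61 − Y.
The marginal product is MP_L = 4·L^(-1/2).
A monopolist hires until marginal revenue product equals the wage: MR·MP_L = w.
At L, Y = 8·√L. Substituting and solving: (61 − 8·√L)·4·L^(-1/2) = 16.8 gives L = 25.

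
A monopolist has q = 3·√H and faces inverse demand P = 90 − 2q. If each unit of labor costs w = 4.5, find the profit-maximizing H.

H* = 36

Marginal revenue from the inverse demand is MR = 90 − 4q.
The marginal product is MP_H = 1.5·H^(-1/2).
A monopolist hires until marginal revenue product equals the wage: MR·MP_H = w.
At H, q = 3·√H. Substituting and solving: (90 − 12·√H)·1.5·H^(-1/2) = 4.5 gives H = 36.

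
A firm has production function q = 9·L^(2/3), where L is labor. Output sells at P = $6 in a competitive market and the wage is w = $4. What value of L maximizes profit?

MP_L = (2/3)·9·L^(-1/3) = 6·L^(-1/3).
Profit maximization for a price taker requires P·MP_L = w: 6·6·L^(-1/3) = 4.
So L^(-1/3) = 1/9, which gives L = 729.

L* = 729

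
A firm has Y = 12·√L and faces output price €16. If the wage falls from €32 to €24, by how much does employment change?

ΔL = 7

From P·MP_L = w with MP_L = 6·L^(-1/2), the labor demand is L(w) = (96/w)^(2).
At w = 32: L = 9. At w = 24: L = 16.
ΔL = 16 − 9 = 7.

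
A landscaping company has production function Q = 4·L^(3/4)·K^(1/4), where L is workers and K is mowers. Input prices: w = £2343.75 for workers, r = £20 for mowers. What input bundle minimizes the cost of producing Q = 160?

L* = 16, K* = 625

Cost minimization requires the marginal rate of technical substitution to equal the input-price ratio: MP_L/MP_K = w/r.
Here MP_L/MP_K = (3/4)·(K/L)/(1/4) = 3·(K/L). Setting this equal to 2343.75/20 = 117.1875 gives K = 39.0625L.
Substituting into Q = 160: 4·L^(3/4)·(39.0625L)^(1/4) = 160.
Solving, L = 16 and K = 625.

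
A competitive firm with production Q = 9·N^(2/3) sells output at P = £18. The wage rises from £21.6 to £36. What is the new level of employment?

From P·MP_N = w with MP_N = 6·N^(-1/3), the labor demand is N(w) = (108/w)^(3).
At w = 21.6: N = 125. At w = 36: N = 27.

N* = 27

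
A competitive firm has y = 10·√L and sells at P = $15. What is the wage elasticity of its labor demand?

MP_L = (1/2)·10·L^(-1/2), so P·MP_L = w gives 75·L^(-1/2) = w.
Solving, L(w) = (75/w)^(2). This is a constant-elasticity form: L ∝ w^(−2), so ε = −2.

ε = -2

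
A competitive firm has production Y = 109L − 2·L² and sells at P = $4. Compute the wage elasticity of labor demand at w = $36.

ε = -0.09

From P·MP_L = w with MP_L = 109 − 4L, labor demand is L(w) = (109 − w/4)/4.
dL/dw = −1/(16) = -0.0625.
At w = 36, L = 25, so ε = (dL/dw)·(w/L) = (-0.0625)·(36/25) = -0.09.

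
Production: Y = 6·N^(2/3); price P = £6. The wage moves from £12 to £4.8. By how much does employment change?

ΔN = 117

From P·MP_N = w with MP_N = 4·N^(-1/3), the labor demand is N(w) = (24/w)^(3).
At w = 12: N = 8. At w = 4.8: N = 125.
ΔN = 125 − 8 = 117.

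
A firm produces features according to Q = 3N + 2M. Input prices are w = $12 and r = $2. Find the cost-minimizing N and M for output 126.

The inputs are perfect substitutes, so the firm uses whichever has the lower cost per unit of output.
Cost per unit of output via N is w/3 = 4; via M it is r/2 = 1. M is cheaper.
Producing Q = 126 with M alone: N = 0, M = 63.

N* = 0, M* = 63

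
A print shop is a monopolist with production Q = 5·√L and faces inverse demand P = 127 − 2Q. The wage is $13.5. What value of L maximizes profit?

L* = 25

Marginal revenue from the inverse demand is MR = 127 − 4Q.
The marginal product is MP_L = 2.5·L^(-1/2).
A monopolist hires until marginal revenue product equals the wage: MR·MP_L = w.
At L, Q = 5·√L. Substituting and solving: (127 − 20·√L)·2.5·L^(-1/2) = 13.5 gives L = 25.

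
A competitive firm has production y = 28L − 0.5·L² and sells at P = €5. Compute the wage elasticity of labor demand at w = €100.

ε = -2.5

From P·MP_L = w with MP_L = 28 − L, labor demand is L(w) = 28 − w/5.
dL/dw = −1/(5) = -0.2.
At w = 100, L = 8, so ε = (dL/dw)·(w/L) = (-0.2)·(100/8) = -2.5.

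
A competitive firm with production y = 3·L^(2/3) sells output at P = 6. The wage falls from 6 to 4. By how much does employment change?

ΔL = 19

From P·MP_L = w with MP_L = 2·L^(-1/3), the labor demand is L(w) = (12/w)^(3).
At w = 6: L = 8. At w = 4: L = 27.
ΔL = 27 − 8 = 19.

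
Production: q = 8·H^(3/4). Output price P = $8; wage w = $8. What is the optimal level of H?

H* = 1296

MP_H = (3/4)·8·H^(-1/4) = 6·H^(-1/4).
Profit maximization for a price taker requires P·MP_H = w: 8·6·H^(-1/4) = 8.
So H^(-1/4) = 1/6, which gives H = 1296.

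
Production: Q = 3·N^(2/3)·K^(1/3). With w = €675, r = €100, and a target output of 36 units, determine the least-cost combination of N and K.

N* = 8, K* = 27

Cost minimization requires the marginal rate of technical substitution to equal the input-price ratio: MP_N/MP_K = w/r.
Here MP_N/MP_K = (2/3)·(K/N)/(1/3) = 2·(K/N). Setting this equal to 675/100 = 6.75 gives K = 3.375N.
Substituting into Q = 36: 3·N^(2/3)·(3.375N)^(1/3) = 36.
Solving, N = 8 and K = 27.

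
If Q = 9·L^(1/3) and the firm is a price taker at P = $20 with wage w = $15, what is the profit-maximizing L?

L* = 8

MP_L = (1/3)·9·L^(-2/3) = 3·L^(-2/3).
Profit maximization for a price taker requires P·MP_L = w: 20·3·L^(-2/3) = 15.
So L^(-2/3) = 0.25, which gives L = 8.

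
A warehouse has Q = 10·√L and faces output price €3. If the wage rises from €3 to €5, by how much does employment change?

From P·MP_L = w with MP_L = 5·L^(-1/2), the labor demand is L(w) = (15/w)^(2).
At w = 3: L = 25. At w = 5: L = 9.
ΔL = 9 − 25 = -16.

ΔL = -16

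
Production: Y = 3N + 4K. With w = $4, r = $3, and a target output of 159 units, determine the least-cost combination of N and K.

N* = 0, K* = 39.75

The inputs are perfect substitutes, so the firm uses whichever has the lower cost per unit of output.
Cost per unit of output via N is w/3 = 4/3; via K it is r/4 = 0.75. K is cheaper.
Producing Y = 159 with K alone: N = 0, K = 39.75.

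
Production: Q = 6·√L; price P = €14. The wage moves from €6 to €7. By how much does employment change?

From P·MP_L = w with MP_L = 3·L^(-1/2), the labor demand is L(w) = (42/w)^(2).
At w = 6: L = 49. At w = 7: L = 36.
ΔL = 36 − 49 = -13.

ΔL = -13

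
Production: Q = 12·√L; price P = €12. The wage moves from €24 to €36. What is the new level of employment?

L* = 4

From P·MP_L = w with MP_L = 6·L^(-1/2), the labor demand is L(w) = (72/w)^(2).
At w = 24: L = 9. At w = 36: L = 4.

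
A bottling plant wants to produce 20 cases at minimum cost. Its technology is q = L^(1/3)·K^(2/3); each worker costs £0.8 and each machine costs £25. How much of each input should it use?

Cost minimization requires the marginal rate of technical substitution to equal the input-price ratio: MP_L/MP_K = w/r.
Here MP_L/MP_K = (1/3)·(K/L)/(2/3) = 0.5·(K/L). Setting this equal to 0.8/25 = 0.032 gives K = 0.064L.
Substituting into q = 20: L^(1/3)·(0.064L)^(2/3) = 20.
Solving, L = 125 and K = 8.

L* = 125, K* = 8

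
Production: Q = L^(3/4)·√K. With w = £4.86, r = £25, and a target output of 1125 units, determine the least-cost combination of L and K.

L* = 625, K* = 81

Cost minimization requires the marginal rate of technical substitution to equal the input-price ratio: MP_L/MP_K = w/r.
Here MP_L/MP_K = (3/4)·(K/L)/(1/2) = 1.5·(K/L). Setting this equal to 4.86/25 = 0.1944 gives K = 0.1296L.
Substituting into Q = 1125: L^(3/4)·(0.1296L)^(1/2) = 1125.
Solving, L = 625 and K = 81.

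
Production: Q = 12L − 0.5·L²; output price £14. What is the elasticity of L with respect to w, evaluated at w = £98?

ε = -1.4

From P·MP_L = w with MP_L = 12 − L, labor demand is L(w) = 12 − w/14.
dL/dw = −1/(14) = -1/14.
At w = 98, L = 5, so ε = (dL/dw)·(w/L) = (-1/14)·(98/5) = -1.4.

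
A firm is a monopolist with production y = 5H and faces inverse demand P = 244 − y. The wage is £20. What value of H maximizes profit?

Marginal revenue from the inverse demand is MR = 244 − 2y.
The marginal product is MP_H = 5.
A monopolist hires until marginal revenue product equals the wage: MR·MP_H = w.
(244 − 10H)·5 = 20, so H = 24.

H* = 24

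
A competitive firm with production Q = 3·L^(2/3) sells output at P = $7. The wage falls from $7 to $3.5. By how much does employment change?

From P·MP_L = w with MP_L = 2·L^(-1/3), the labor demand is L(w) = (14/w)^(3).
At w = 7: L = 8. At w = 3.5: L = 64.
ΔL = 64 − 8 = 56.

ΔL = 56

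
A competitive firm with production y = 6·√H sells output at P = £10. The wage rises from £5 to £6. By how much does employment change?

From P·MP_H = w with MP_H = 3·H^(-1/2), the labor demand is H(w) = (30/w)^(2).
At w = 5: H = 36. At w = 6: H = 25.
ΔH = 25 − 36 = -11.

ΔH = -11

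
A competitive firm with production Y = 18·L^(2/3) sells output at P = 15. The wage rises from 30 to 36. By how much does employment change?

From P·MP_L = w with MP_L = 12·L^(-1/3), the labor demand is L(w) = (180/w)^(3).
At w = 30: L = 216. At w = 36: L = 125.
ΔL = 125 − 216 = -91.

ΔL = -91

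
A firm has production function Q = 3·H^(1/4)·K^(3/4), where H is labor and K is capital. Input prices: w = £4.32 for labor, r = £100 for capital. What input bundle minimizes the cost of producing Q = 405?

H* = 625, K* = 81

Cost minimization requires the marginal rate of technical substitution to equal the input-price ratio: MP_H/MP_K = w/r.
Here MP_H/MP_K = (1/4)·(K/H)/(3/4) = (1/3)·(K/H). Setting this equal to 4.32/100 = 0.0432 gives K = 0.1296H.
Substituting into Q = 405: 3·H^(1/4)·(0.1296H)^(3/4) = 405.
Solving, H = 625 and K = 81.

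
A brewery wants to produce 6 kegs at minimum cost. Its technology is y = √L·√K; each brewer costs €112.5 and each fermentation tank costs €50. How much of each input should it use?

Cost minimization requires the marginal rate of technical substitution to equal the input-price ratio: MP_L/MP_K = w/r.
Here MP_L/MP_K = (1/2)·(K/L)/(1/2) = (K/L). Setting this equal to 112.5/50 = 2.25 gives K = 2.25L.
Substituting into y = 6: L^(1/2)·(2.25L)^(1/2) = 6.
Solving, L = 4 and K = 9.

L* = 4, K* = 9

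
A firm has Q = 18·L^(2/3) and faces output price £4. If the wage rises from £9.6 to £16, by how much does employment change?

From P·MP_L = w with MP_L = 12·L^(-1/3), the labor demand is L(w) = (48/w)^(3).
At w = 9.6: L = 125. At w = 16: L = 27.
ΔL = 27 − 125 = -98.

ΔL = -98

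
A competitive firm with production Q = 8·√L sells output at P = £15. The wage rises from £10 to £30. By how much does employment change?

ΔL = -32

From P·MP_L = w with MP_L = 4·L^(-1/2), the labor demand is L(w) = (60/w)^(2).
At w = 10: L = 36. At w = 30: L = 4.
ΔL = 4 − 36 = -32.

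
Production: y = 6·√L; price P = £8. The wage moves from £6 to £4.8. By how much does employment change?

From P·MP_L = w with MP_L = 3·L^(-1/2), the labor demand is L(w) = (24/w)^(2).
At w = 6: L = 16. At w = 4.8: L = 25.
ΔL = 25 − 16 = 9.

ΔL = 9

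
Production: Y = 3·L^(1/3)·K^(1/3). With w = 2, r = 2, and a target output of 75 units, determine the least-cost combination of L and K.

L* = 125, K* = 125

Cost minimization requires the marginal rate of technical substitution to equal the input-price ratio: MP_L/MP_K = w/r.
Here MP_L/MP_K = (1/3)·(K/L)/(1/3) = (K/L). Setting this equal to 2/2 = 1 gives K = L.
Substituting into Y = 75: 3·L^(1/3)·(L)^(1/3) = 75.
Solving, L = 125 and K = 125.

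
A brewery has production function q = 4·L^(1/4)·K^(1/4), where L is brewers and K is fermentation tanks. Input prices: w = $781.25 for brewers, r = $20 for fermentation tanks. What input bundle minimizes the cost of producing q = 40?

L* = 16, K* = 625

Cost minimization requires the marginal rate of technical substitution to equal the input-price ratio: MP_L/MP_K = w/r.
Here MP_L/MP_K = (1/4)·(K/L)/(1/4) = (K/L). Setting this equal to 781.25/20 = 39.0625 gives K = 39.0625L.
Substituting into q = 40: 4·L^(1/4)·(39.0625L)^(1/4) = 40.
Solving, L = 16 and K = 625.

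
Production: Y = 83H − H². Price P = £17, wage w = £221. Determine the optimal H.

The marginal product of H is MP_H = 83 − 2H.
A price-taking firm hires until the value of the marginal product equals the wage: P·MP_H = w, so 17·(83 − 2H) = 221.
Then 83 − 2H = 13, giving H = 35.

H* = 35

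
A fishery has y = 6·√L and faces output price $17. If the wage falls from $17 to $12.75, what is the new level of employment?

From P·MP_L = w with MP_L = 3·L^(-1/2), the labor demand is L(w) = (51/w)^(2).
At w = 17: L = 9. At w = 12.75: L = 16.

L* = 16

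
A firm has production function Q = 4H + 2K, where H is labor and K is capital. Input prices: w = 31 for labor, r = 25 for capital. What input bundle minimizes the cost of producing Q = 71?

The inputs are perfect substitutes, so the firm uses whichever has the lower cost per unit of output.
Cost per unit of output via H is w/4 = 7.75; via K it is r/2 = 12.5. H is cheaper.
Producing Q = 71 with H alone: H = 17.75, K = 0.

H* = 17.75, K* = 0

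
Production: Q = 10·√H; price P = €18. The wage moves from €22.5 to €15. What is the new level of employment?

H* = 36

From P·MP_H = w with MP_H = 5·H^(-1/2), the labor demand is H(w) = (90/w)^(2).
At w = 22.5: H = 16. At w = 15: H = 36.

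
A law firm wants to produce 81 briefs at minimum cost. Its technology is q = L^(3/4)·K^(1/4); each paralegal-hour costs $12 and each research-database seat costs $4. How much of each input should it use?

Cost minimization requires the marginal rate of technical substitution to equal the input-price ratio: MP_L/MP_K = w/r.
Here MP_L/MP_K = (3/4)·(K/L)/(1/4) = 3·(K/L). Setting this equal to 12/4 = 3 gives K = L.
Substituting into q = 81: L^(3/4)·(L)^(1/4) = 81.
Solving, L = 81 and K = 81.

L* = 81, K* = 81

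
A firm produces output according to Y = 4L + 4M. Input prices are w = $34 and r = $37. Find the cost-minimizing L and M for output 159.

The inputs are perfect substitutes, so the firm uses whichever has the lower cost per unit of output.
Cost per unit of output via L is w/4 = 8.5; via M it is r/4 = 9.25. L is cheaper.
Producing Y = 159 with L alone: L = 39.75, M = 0.

L* = 39.75, M* = 0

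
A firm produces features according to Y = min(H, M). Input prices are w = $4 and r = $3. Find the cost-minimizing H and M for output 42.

With a fixed-proportions technology, the cost-minimizing bundle uses no slack in either input: H = M = Y.
So H = 42 and M = 42.

H* = 42, M* = 42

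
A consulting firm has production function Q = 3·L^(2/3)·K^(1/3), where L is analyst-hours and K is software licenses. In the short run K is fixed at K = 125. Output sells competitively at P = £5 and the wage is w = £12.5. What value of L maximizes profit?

L* = 64

With K = 125, MP_L = (2/3)·3·L^(-1/3)·125^(1/3) = 10·L^(-1/3).
Profit maximization for a price taker requires P·MP_L = w: 5·10·L^(-1/3) = 12.5.
So L^(-1/3) = 0.25, which gives L = 64.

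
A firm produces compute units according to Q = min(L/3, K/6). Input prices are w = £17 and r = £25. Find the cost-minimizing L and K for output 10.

With a fixed-proportions technology, the cost-minimizing bundle uses no slack in either input: L/3 = K/6 = Q.
So L = 3·10 = 30 and K = 6·10 = 60.

L* = 30, K* = 60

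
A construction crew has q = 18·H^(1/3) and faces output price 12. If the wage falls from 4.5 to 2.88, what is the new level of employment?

H* = 125

From P·MP_H = w with MP_H = 6·H^(-2/3), the labor demand is H(w) = (72/w)^(3/2).
At w = 4.5: H = 64. At w = 2.88: H = 125.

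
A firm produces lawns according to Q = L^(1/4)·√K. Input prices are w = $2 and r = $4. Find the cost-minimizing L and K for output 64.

Cost minimization requires the marginal rate of technical substitution to equal the input-price ratio: MP_L/MP_K = w/r.
Here MP_L/MP_K = (1/4)·(K/L)/(1/2) = 0.5·(K/L). Setting this equal to 2/4 = 0.5 gives K = L.
Substituting into Q = 64: L^(1/4)·(L)^(1/2) = 64.
Solving, L = 256 and K = 256.

L* = 256, K* = 256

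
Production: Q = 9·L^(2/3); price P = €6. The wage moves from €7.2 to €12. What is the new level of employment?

From P·MP_L = w with MP_L = 6·L^(-1/3), the labor demand is L(w) = (36/w)^(3).
At w = 7.2: L = 125. At w = 12: L = 27.

L* = 27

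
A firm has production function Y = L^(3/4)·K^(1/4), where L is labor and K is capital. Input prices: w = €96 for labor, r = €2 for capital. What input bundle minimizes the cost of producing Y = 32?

Cost minimization requires the marginal rate of technical substitution to equal the input-price ratio: MP_L/MP_K = w/r.
Here MP_L/MP_K = (3/4)·(K/L)/(1/4) = 3·(K/L). Setting this equal to 96/2 = 48 gives K = 16L.
Substituting into Y = 32: L^(3/4)·(16L)^(1/4) = 32.
Solving, L = 16 and K = 256.

L* = 16, K* = 256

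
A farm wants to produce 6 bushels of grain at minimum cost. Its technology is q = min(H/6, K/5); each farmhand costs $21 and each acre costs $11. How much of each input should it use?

H* = 36, K* = 30

With a fixed-proportions technology, the cost-minimizing bundle uses no slack in either input: H/6 = K/5 = q.
So H = 6·6 = 36 and K = 5·6 = 30.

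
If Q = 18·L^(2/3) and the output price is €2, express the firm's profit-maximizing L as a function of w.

L(w) = 13824/w³

MP_L = (2/3)·18·L^(-1/3) = 12·L^(-1/3).
Setting P·MP_L = w: 24·L^(-1/3) = w.
Solving for L: L^(-1/3) = w/24, so L = (24/w)^(3).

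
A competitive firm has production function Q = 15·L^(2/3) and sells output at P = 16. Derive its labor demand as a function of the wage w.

L(w) = 4096000/w³

MP_L = (2/3)·15·L^(-1/3) = 10·L^(-1/3).
Setting P·MP_L = w: 160·L^(-1/3) = w.
Solving for L: L^(-1/3) = w/160, so L = (160/w)^(3).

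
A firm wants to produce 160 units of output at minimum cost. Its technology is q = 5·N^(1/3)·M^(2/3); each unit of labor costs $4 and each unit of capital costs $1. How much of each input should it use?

Cost minimization requires the marginal rate of technical substitution to equal the input-price ratio: MP_N/MP_M = w/r.
Here MP_N/MP_M = (1/3)·(M/N)/(2/3) = 0.5·(M/N). Setting this equal to 4/1 = 4 gives M = 8N.
Substituting into q = 160: 5·N^(1/3)·(8N)^(2/3) = 160.
Solving, N = 8 and M = 64.

N* = 8, M* = 64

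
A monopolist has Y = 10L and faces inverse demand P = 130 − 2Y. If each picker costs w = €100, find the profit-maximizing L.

Marginal revenue from the inverse demand is MR = 130 − 4Y.
The marginal product is MP_L = 10.
A monopolist hires until marginal revenue product equals the wage: MR·MP_L = w.
(130 − 40L)·10 = 100, so L = 3.

L* = 3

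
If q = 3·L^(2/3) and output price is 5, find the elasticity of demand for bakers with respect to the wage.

ε = -3

MP_L = (2/3)·3·L^(-1/3), so P·MP_L = w gives 10·L^(-1/3) = w.
Solving, L(w) = (10/w)^(3). This is a constant-elasticity form: L ∝ w^(−3), so ε = −3.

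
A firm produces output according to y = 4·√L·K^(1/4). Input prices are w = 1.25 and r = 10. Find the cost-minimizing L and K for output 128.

Cost minimization requires the marginal rate of technical substitution to equal the input-price ratio: MP_L/MP_K = w/r.
Here MP_L/MP_K = (1/2)·(K/L)/(1/4) = 2·(K/L). Setting this equal to 1.25/10 = 0.125 gives K = 0.0625L.
Substituting into y = 128: 4·L^(1/2)·(0.0625L)^(1/4) = 128.
Solving, L = 256 and K = 16.

L* = 256, K* = 16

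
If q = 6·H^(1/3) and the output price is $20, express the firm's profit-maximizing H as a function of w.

MP_H = (1/3)·6·H^(-2/3) = 2·H^(-2/3).
Setting P·MP_H = w: 40·H^(-2/3) = w.
Solving for H: H^(-2/3) = w/40, so H = (40/w)^(3/2).

H(w) = (40/w)^(3/2)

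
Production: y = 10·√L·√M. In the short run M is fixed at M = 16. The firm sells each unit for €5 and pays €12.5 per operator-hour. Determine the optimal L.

With M = 16, MP_L = (1/2)·10·L^(-1/2)·16^(1/2) = 20·L^(-1/2).
Profit maximization for a price taker requires P·MP_L = w: 5·20·L^(-1/2) = 12.5.
So L^(-1/2) = 0.125, which gives L = 64.

L* = 64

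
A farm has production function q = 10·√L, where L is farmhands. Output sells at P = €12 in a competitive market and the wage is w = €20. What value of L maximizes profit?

MP_L = (1/2)·10·L^(-1/2) = 5·L^(-1/2).
Profit maximization for a price taker requires P·MP_L = w: 12·5·L^(-1/2) = 20.
So L^(-1/2) = 1/3, which gives L = 9.

L* = 9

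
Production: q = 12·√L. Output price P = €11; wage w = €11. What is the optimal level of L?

L* = 36

MP_L = (1/2)·12·L^(-1/2) = 6·L^(-1/2).
Profit maximization for a price taker requires P·MP_L = w: 11·6·L^(-1/2) = 11.
So L^(-1/2) = 1/6, which gives L = 36.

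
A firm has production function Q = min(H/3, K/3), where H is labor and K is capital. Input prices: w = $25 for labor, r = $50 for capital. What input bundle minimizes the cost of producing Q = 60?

H* = 180, K* = 180

With a fixed-proportions technology, the cost-minimizing bundle uses no slack in either input: H/3 = K/3 = Q.
So H = 3·60 = 180 and K = 3·60 = 180.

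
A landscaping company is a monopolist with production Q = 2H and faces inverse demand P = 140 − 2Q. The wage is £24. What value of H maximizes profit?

Marginal revenue from the inverse demand is MR = 140 − 4Q.
The marginal product is MP_H = 2.
A monopolist hires until marginal revenue product equals the wage: MR·MP_H = w.
(140 − 8H)·2 = 24, so H = 16.

H* = 16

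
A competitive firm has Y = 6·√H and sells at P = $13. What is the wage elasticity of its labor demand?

ε = -2

MP_H = (1/2)·6·H^(-1/2), so P·MP_H = w gives 39·H^(-1/2) = w.
Solving, H(w) = (39/w)^(2). This is a constant-elasticity form: H ∝ w^(−2), so ε = −2.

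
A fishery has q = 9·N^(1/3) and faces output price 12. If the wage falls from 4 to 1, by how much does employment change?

From P·MP_N = w with MP_N = 3·N^(-2/3), the labor demand is N(w) = (36/w)^(3/2).
At w = 4: N = 27. At w = 1: N = 216.
ΔN = 216 − 27 = 189.

ΔN = 189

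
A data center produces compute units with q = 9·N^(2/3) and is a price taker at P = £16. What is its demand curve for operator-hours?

N(w) = 884736/w³

MP_N = (2/3)·9·N^(-1/3) = 6·N^(-1/3).
Setting P·MP_N = w: 96·N^(-1/3) = w.
Solving for N: N^(-1/3) = w/96, so N = (96/w)^(3).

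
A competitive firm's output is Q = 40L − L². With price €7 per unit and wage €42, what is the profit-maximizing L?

L* = 17

The marginal product of L is MP_L = 40 − 2L.
A price-taking firm hires until the value of the marginal product equals the wage: P·MP_L = w, so 7·(40 − 2L) = 42.
Then 40 − 2L = 6, giving L = 17.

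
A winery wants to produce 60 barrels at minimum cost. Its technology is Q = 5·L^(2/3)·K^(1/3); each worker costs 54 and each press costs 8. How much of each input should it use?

L* = 8, K* = 27

Cost minimization requires the marginal rate of technical substitution to equal the input-price ratio: MP_L/MP_K = w/r.
Here MP_L/MP_K = (2/3)·(K/L)/(1/3) = 2·(K/L). Setting this equal to 54/8 = 6.75 gives K = 3.375L.
Substituting into Q = 60: 5·L^(2/3)·(3.375L)^(1/3) = 60.
Solving, L = 8 and K = 27.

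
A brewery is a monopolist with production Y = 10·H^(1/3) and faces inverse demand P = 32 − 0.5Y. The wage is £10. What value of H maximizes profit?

H* = 8

Marginal revenue from the inverse demand is MR = 32 − Y.
The marginal product is MP_H = (10/3)·H^(-2/3).
A monopolist hires until marginal revenue product equals the wage: MR·MP_H = w.
At H, Y = 10·H^(1/3). Substituting and solving: (32 − 10·H^(1/3))·(10/3)·H^(-2/3) = 10 gives H = 8.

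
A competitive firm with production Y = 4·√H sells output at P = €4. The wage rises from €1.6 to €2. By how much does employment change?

From P·MP_H = w with MP_H = 2·H^(-1/2), the labor demand is H(w) = (8/w)^(2).
At w = 1.6: H = 25. At w = 2: H = 16.
ΔH = 16 − 25 = -9.

ΔH = -9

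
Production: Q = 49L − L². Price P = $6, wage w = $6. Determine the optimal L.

The marginal product of L is MP_L = 49 − 2L.
A price-taking firm hires until the value of the marginal product equals the wage: P·MP_L = w, so 6·(49 − 2L) = 6.
Then 49 − 2L = 1, giving L = 24.

L* = 24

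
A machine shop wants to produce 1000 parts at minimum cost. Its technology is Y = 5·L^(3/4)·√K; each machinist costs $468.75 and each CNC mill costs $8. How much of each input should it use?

Cost minimization requires the marginal rate of technical substitution to equal the input-price ratio: MP_L/MP_K = w/r.
Here MP_L/MP_K = (3/4)·(K/L)/(1/2) = 1.5·(K/L). Setting this equal to 468.75/8 = 58.59375 gives K = 39.0625L.
Substituting into Y = 1000: 5·L^(3/4)·(39.0625L)^(1/2) = 1000.
Solving, L = 16 and K = 625.

L* = 16, K* = 625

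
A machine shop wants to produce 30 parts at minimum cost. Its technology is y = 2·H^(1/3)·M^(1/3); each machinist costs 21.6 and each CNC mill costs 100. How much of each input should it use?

Cost minimization requires the marginal rate of technical substitution to equal the input-price ratio: MP_H/MP_M = w/r.
Here MP_H/MP_M = (1/3)·(M/H)/(1/3) = (M/H). Setting this equal to 21.6/100 = 0.216 gives M = 0.216H.
Substituting into y = 30: 2·H^(1/3)·(0.216H)^(1/3) = 30.
Solving, H = 125 and M = 27.

H* = 125, M* = 27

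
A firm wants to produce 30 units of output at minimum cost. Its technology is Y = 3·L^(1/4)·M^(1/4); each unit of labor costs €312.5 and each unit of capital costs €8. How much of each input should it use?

L* = 16, M* = 625

Cost minimization requires the marginal rate of technical substitution to equal the input-price ratio: MP_L/MP_M = w/r.
Here MP_L/MP_M = (1/4)·(M/L)/(1/4) = (M/L). Setting this equal to 312.5/8 = 39.0625 gives M = 39.0625L.
Substituting into Y = 30: 3·L^(1/4)·(39.0625L)^(1/4) = 30.
Solving, L = 16 and M = 625.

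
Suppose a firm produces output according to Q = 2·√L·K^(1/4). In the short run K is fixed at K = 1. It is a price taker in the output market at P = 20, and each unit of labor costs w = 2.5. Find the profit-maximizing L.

With K = 1, MP_L = (1/2)·2·L^(-1/2)·1^(1/4) = L^(-1/2).
Profit maximization for a price taker requires P·MP_L = w: 20·L^(-1/2) = 2.5.
So L^(-1/2) = 0.125, which gives L = 64.

L* = 64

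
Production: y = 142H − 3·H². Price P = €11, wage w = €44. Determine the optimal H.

The marginal product of H is MP_H = 142 − 6H.
A price-taking firm hires until the value of the marginal product equals the wage: P·MP_H = w, so 11·(142 − 6H) = 44.
Then 142 − 6H = 4, giving H = 23.

H* = 23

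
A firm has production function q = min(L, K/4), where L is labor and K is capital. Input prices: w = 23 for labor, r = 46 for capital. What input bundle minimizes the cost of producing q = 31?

L* = 31, K* = 124

With a fixed-proportions technology, the cost-minimizing bundle uses no slack in either input: L = K/4 = q.
So L = 31 and K = 4·31 = 124.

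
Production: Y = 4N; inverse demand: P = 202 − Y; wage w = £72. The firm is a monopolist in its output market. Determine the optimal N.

N* = 23

Marginal revenue from the inverse demand is MR = 202 − 2Y.
The marginal product is MP_N = 4.
A monopolist hires until marginal revenue product equals the wage: MR·MP_N = w.
(202 − 8N)·4 = 72, so N = 23.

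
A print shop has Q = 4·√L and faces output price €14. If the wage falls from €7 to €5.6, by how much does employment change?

From P·MP_L = w with MP_L = 2·L^(-1/2), the labor demand is L(w) = (28/w)^(2).
At w = 7: L = 16. At w = 5.6: L = 25.
ΔL = 25 − 16 = 9.

ΔL = 9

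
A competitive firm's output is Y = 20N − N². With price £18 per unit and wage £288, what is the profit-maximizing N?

The marginal product of N is MP_N = 20 − 2N.
A price-taking firm hires until the value of the marginal product equals the wage: P·MP_N = w, so 18·(20 − 2N) = 288.
Then 20 − 2N = 16, giving N = 2.

N* = 2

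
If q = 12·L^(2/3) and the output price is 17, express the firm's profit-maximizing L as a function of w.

MP_L = (2/3)·12·L^(-1/3) = 8·L^(-1/3).
Setting P·MP_L = w: 136·L^(-1/3) = w.
Solving for L: L^(-1/3) = w/136, so L = (136/w)^(3).

L(w) = 2515456/w³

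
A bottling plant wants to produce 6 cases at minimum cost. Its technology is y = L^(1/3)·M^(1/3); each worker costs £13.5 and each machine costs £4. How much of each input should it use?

Cost minimization requires the marginal rate of technical substitution to equal the input-price ratio: MP_L/MP_M = w/r.
Here MP_L/MP_M = (1/3)·(M/L)/(1/3) = (M/L). Setting this equal to 13.5/4 = 3.375 gives M = 3.375L.
Substituting into y = 6: L^(1/3)·(3.375L)^(1/3) = 6.
Solving, L = 8 and M = 27.

L* = 8, M* = 27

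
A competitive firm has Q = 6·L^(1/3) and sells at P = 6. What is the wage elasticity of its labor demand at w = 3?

MP_L = (1/3)·6·L^(-2/3), so P·MP_L = w gives 12·L^(-2/3) = w.
Solving, L(w) = (12/w)^(3/2). This is a constant-elasticity form: L ∝ w^(−3/2), so ε = −3/2.

ε = -1.5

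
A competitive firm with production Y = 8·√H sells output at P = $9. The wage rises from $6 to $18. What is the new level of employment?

From P·MP_H = w with MP_H = 4·H^(-1/2), the labor demand is H(w) = (36/w)^(2).
At w = 6: H = 36. At w = 18: H = 4.

H* = 4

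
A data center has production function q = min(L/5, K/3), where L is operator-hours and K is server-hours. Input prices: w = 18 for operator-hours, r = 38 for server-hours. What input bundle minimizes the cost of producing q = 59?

L* = 295, K* = 177

With a fixed-proportions technology, the cost-minimizing bundle uses no slack in either input: L/5 = K/3 = q.
So L = 5·59 = 295 and K = 3·59 = 177.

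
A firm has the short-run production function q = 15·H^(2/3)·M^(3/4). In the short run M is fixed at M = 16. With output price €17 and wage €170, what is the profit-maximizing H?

H* = 512

With M = 16, MP_H = (2/3)·15·H^(-1/3)·16^(3/4) = 80·H^(-1/3).
Profit maximization for a price taker requires P·MP_H = w: 17·80·H^(-1/3) = 170.
So H^(-1/3) = 0.125, which gives H = 512.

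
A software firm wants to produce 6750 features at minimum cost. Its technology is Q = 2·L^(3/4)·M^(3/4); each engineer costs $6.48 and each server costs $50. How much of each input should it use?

Cost minimization requires the marginal rate of technical substitution to equal the input-price ratio: MP_L/MP_M = w/r.
Here MP_L/MP_M = (3/4)·(M/L)/(3/4) = (M/L). Setting this equal to 6.48/50 = 0.1296 gives M = 0.1296L.
Substituting into Q = 6750: 2·L^(3/4)·(0.1296L)^(3/4) = 6750.
Solving, L = 625 and M = 81.

L* = 625, M* = 81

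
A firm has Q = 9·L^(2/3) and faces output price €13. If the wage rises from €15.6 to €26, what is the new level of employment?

L* = 27

From P·MP_L = w with MP_L = 6·L^(-1/3), the labor demand is L(w) = (78/w)^(3).
At w = 15.6: L = 125. At w = 26: L = 27.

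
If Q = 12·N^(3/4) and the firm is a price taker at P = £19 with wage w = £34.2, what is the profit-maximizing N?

MP_N = (3/4)·12·N^(-1/4) = 9·N^(-1/4).
Profit maximization for a price taker requires P·MP_N = w: 19·9·N^(-1/4) = 34.2.
So N^(-1/4) = 0.2, which gives N = 625.

N* = 625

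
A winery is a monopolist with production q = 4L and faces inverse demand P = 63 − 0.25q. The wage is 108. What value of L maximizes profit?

Marginal revenue from the inverse demand is MR = 63 − 0.5q.
The marginal product is MP_L = 4.
A monopolist hires until marginal revenue product equals the wage: MR·MP_L = w.
(63 − 2L)·4 = 108, so L = 18.

L* = 18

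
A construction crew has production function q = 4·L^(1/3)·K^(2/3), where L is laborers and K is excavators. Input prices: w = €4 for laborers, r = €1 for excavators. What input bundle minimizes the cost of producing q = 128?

L* = 8, K* = 64

Cost minimization requires the marginal rate of technical substitution to equal the input-price ratio: MP_L/MP_K = w/r.
Here MP_L/MP_K = (1/3)·(K/L)/(2/3) = 0.5·(K/L). Setting this equal to 4/1 = 4 gives K = 8L.
Substituting into q = 128: 4·L^(1/3)·(8L)^(2/3) = 128.
Solving, L = 8 and K = 64.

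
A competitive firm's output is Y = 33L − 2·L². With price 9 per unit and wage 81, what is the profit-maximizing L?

L* = 6

The marginal product of L is MP_L = 33 − 4L.
A price-taking firm hires until the value of the marginal product equals the wage: P·MP_L = w, so 9·(33 − 4L) = 81.
Then 33 − 4L = 9, giving L = 6.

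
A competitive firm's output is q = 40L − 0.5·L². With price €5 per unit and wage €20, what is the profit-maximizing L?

L* = 36

The marginal product of L is MP_L = 40 − L.
A price-taking firm hires until the value of the marginal product equals the wage: P·MP_L = w, so 5·(40 − L) = 20.
Then 40 − L = 4, giving L = 36.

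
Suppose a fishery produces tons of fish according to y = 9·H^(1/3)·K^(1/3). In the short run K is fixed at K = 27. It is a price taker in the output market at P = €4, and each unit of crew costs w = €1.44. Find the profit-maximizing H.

H* = 125

With K = 27, MP_H = (1/3)·9·H^(-2/3)·27^(1/3) = 9·H^(-2/3).
Profit maximization for a price taker requires P·MP_H = w: 4·9·H^(-2/3) = 1.44.
So H^(-2/3) = 0.04, which gives H = 125.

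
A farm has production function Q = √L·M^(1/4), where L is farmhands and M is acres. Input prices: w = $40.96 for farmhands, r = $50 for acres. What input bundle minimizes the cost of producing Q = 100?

Cost minimization requires the marginal rate of technical substitution to equal the input-price ratio: MP_L/MP_M = w/r.
Here MP_L/MP_M = (1/2)·(M/L)/(1/4) = 2·(M/L). Setting this equal to 40.96/50 = 0.8192 gives M = 0.4096L.
Substituting into Q = 100: L^(1/2)·(0.4096L)^(1/4) = 100.
Solving, L = 625 and M = 256.

L* = 625, M* = 256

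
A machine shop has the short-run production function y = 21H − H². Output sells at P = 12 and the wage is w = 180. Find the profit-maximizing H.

H* = 3

The marginal product of H is MP_H = 21 − 2H.
A price-taking firm hires until the value of the marginal product equals the wage: P·MP_H = w, so 12·(21 − 2H) = 180.
Then 21 − 2H = 15, giving H = 3.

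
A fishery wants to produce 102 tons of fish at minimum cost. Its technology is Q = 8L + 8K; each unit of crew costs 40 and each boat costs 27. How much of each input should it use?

L* = 0, K* = 12.75

The inputs are perfect substitutes, so the firm uses whichever has the lower cost per unit of output.
Cost per unit of output via L is w/8 = 5; via K it is r/8 = 3.375. K is cheaper.
Producing Q = 102 with K alone: L = 0, K = 12.75.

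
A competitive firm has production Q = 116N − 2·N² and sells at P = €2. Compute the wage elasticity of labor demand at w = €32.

From P·MP_N = w with MP_N = 116 − 4N, labor demand is N(w) = (116 − w/2)/4.
dN/dw = −1/(8) = -0.125.
At w = 32, N = 25, so ε = (dN/dw)·(w/N) = (-0.125)·(32/25) = -0.16.

ε = -0.16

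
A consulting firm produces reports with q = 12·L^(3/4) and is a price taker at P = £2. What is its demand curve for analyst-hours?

L(w) = 104976/w^(4)

MP_L = (3/4)·12·L^(-1/4) = 9·L^(-1/4).
Setting P·MP_L = w: 18·L^(-1/4) = w.
Solving for L: L^(-1/4) = w/18, so L = (18/w)^(4).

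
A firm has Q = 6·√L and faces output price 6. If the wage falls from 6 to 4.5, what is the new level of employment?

From P·MP_L = w with MP_L = 3·L^(-1/2), the labor demand is L(w) = (18/w)^(2).
At w = 6: L = 9. At w = 4.5: L = 16.

L* = 16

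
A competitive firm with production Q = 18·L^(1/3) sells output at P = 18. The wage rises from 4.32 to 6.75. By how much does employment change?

From P·MP_L = w with MP_L = 6·L^(-2/3), the labor demand is L(w) = (108/w)^(3/2).
At w = 4.32: L = 125. At w = 6.75: L = 64.
ΔL = 64 − 125 = -61.

ΔL = -61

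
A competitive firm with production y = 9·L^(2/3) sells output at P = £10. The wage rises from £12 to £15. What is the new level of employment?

From P·MP_L = w with MP_L = 6·L^(-1/3), the labor demand is L(w) = (60/w)^(3).
At w = 12: L = 125. At w = 15: L = 64.

L* = 64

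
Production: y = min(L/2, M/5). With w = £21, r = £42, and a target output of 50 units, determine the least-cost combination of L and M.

L* = 100, M* = 250

With a fixed-proportions technology, the cost-minimizing bundle uses no slack in either input: L/2 = M/5 = y.
So L = 2·50 = 100 and M = 5·50 = 250.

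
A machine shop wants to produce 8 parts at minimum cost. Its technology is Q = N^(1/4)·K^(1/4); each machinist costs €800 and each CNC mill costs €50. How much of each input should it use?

N* = 16, K* = 256

Cost minimization requires the marginal rate of technical substitution to equal the input-price ratio: MP_N/MP_K = w/r.
Here MP_N/MP_K = (1/4)·(K/N)/(1/4) = (K/N). Setting this equal to 800/50 = 16 gives K = 16N.
Substituting into Q = 8: N^(1/4)·(16N)^(1/4) = 8.
Solving, N = 16 and K = 256.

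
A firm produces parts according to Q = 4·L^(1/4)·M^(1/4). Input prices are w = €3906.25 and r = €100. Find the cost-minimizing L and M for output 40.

Cost minimization requires the marginal rate of technical substitution to equal the input-price ratio: MP_L/MP_M = w/r.
Here MP_L/MP_M = (1/4)·(M/L)/(1/4) = (M/L). Setting this equal to 3906.25/100 = 39.0625 gives M = 39.0625L.
Substituting into Q = 40: 4·L^(1/4)·(39.0625L)^(1/4) = 40.
Solving, L = 16 and M = 625.

L* = 16, M* = 625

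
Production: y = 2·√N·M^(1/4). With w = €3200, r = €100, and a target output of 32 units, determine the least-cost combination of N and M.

Cost minimization requires the marginal rate of technical substitution to equal the input-price ratio: MP_N/MP_M = w/r.
Here MP_N/MP_M = (1/2)·(M/N)/(1/4) = 2·(M/N). Setting this equal to 3200/100 = 32 gives M = 16N.
Substituting into y = 32: 2·N^(1/2)·(16N)^(1/4) = 32.
Solving, N = 16 and M = 256.

N* = 16, M* = 256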